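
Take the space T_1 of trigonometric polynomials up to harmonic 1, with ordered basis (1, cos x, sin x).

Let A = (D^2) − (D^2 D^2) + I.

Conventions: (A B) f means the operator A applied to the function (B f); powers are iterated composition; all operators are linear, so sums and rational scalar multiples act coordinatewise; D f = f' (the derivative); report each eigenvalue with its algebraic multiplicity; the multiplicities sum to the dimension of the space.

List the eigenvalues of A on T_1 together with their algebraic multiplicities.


image of 1: 1
image of cos x: -cos x
image of sin x: -sin x
the matrix is diagonal; its diagonal is (1, -1, -1)
for a triangular matrix the eigenvalues are the diagonal entries, with algebraic multiplicity their repetition count

λ = -1 (multiplicity 2), λ = 1 (multiplicity 1)


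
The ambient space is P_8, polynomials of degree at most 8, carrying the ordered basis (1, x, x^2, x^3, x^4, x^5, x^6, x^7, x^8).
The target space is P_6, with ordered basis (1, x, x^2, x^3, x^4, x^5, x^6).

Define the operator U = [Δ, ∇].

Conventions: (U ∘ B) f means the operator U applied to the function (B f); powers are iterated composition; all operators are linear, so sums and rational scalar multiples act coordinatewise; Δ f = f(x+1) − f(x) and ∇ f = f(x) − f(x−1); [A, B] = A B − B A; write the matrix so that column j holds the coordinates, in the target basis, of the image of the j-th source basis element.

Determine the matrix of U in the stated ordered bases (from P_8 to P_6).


the matrix is [[0, 0, 0, 0, 0, 0, 0, 0, 0]; [0, 0, 0, 0, 0, 0, 0, 0, 0]; [0, 0, 0, 0, 0, 0, 0, 0, 0]; [0, 0, 0, 0, 0, 0, 0, 0, 0]; [0, 0, 0, 0, 0, 0, 0, 0, 0]; [0, 0, 0, 0, 0, 0, 0, 0, 0]; [0, 0, 0, 0, 0, 0, 0, 0, 0]] (rows listed top to bottom)

image of 1: 0
image of x: 0
image of x^2: 0
image of x^3: 0
image of x^4: 0
image of x^5: 0
image of x^6: 0
image of x^7: 0
image of x^8: 0
each image's coordinates form column j of the matrix


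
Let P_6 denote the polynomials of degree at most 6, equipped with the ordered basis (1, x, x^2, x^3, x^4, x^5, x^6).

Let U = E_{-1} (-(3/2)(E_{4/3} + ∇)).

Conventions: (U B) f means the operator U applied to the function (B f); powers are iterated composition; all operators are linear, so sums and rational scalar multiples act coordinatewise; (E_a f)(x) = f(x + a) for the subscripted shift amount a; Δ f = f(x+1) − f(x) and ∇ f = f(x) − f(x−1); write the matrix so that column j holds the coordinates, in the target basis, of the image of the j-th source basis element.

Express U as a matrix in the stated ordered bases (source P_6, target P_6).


image of 1: -3/2
image of x: -(3/2)x - 2
image of x^2: -(3/2)x^2 - 4x + 13/3
image of x^3: -(3/2)x^3 - 6x^2 + 13x - 95/9
image of x^4: -(3/2)x^4 - 8x^3 + 26x^2 - (380/9)x + 607/27
image of x^5: -(3/2)x^5 - 10x^4 + (130/3)x^3 - (950/9)x^2 + (3035/27)x - 3767/81
image of x^6: -(3/2)x^6 - 12x^5 + 65x^4 - (1900/9)x^3 + (3035/9)x^2 - (7534/27)x + 22963/243
each image's coordinates form column j of the matrix

the matrix is [[-3/2, -2, 13/3, -95/9, 607/27, -3767/81, 22963/243]; [0, -3/2, -4, 13, -380/9, 3035/27, -7534/27]; [0, 0, -3/2, -6, 26, -950/9, 3035/9]; [0, 0, 0, -3/2, -8, 130/3, -1900/9]; [0, 0, 0, 0, -3/2, -10, 65]; [0, 0, 0, 0, 0, -3/2, -12]; [0, 0, 0, 0, 0, 0, -3/2]] (rows listed top to bottom)


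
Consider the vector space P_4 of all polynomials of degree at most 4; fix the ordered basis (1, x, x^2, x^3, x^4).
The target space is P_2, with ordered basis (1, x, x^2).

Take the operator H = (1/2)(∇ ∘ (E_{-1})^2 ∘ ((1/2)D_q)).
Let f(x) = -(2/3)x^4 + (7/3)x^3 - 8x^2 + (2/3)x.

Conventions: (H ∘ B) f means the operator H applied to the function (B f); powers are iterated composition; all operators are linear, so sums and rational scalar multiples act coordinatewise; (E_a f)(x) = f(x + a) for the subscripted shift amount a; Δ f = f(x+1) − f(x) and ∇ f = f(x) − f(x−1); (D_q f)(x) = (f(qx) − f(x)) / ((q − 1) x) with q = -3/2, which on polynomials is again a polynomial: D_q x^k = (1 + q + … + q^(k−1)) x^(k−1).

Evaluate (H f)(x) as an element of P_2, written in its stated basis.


D_q f = (13/12)x^3 + (49/12)x^2 + 4x + 2/3
((1/2)D_q) f = (13/24)x^3 + (49/24)x^2 + 2x + 1/3
E_{-1} ((1/2)D_q) f = (13/24)x^3 + (5/12)x^2 - (11/24)x - 1/6
E_{-1} E_{-1} ((1/2)D_q) f = (13/24)x^3 - (29/24)x^2 + (1/3)x + 1/6
∇ (E_{-1})^2 ((1/2)D_q) f = (13/8)x^2 - (97/24)x + 25/12
((1/2)(∇ ∘ (E_{-1})^2 ∘ ((1/2)D_q))) f = (13/16)x^2 - (97/48)x + 25/24

the image equals g(x) = (13/16)x^2 - (97/48)x + 25/24


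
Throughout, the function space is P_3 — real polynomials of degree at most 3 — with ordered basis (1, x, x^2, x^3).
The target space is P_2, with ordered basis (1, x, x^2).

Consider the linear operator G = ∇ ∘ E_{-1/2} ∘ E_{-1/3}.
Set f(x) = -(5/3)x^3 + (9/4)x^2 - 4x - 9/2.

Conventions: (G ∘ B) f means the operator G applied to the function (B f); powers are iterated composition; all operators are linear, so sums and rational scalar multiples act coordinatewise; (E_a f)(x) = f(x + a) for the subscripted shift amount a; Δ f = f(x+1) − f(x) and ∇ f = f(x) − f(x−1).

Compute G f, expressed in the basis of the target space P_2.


the image equals g(x) = -5x^2 + (107/6)x - 695/36

E_{-1/3} f = -(5/3)x^3 + (47/12)x^2 - (109/18)x - 925/324
E_{-1/2} E_{-1/3} f = -(5/3)x^3 + (77/12)x^2 - (101/9)x + 1763/1296
∇ (E_{-1/2} ∘ E_{-1/3}) f = -5x^2 + (107/6)x - 695/36


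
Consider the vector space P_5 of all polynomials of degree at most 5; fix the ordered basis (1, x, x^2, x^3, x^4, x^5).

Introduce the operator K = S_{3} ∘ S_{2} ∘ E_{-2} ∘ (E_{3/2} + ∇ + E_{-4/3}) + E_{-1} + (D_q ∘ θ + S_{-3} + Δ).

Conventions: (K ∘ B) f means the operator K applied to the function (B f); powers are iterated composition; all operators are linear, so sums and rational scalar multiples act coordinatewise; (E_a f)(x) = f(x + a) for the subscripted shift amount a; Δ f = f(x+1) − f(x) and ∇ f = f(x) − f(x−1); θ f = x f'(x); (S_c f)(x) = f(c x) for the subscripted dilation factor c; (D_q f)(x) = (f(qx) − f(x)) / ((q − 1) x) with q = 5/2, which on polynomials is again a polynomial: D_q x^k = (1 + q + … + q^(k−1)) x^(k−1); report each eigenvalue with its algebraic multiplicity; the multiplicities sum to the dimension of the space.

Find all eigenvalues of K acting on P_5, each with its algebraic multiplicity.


image of 1: 4
image of x: 10x - 11/6
image of x^2: 82x^2 - 27x + 301/36
image of x^3: 406x^3 - (1107/4)x^2 + (241/2)x - 3923/216
image of x^4: 2674x^4 - (4693/2)x^3 + 1386x^2 - (3923/9)x + 78433/1296
image of x^5: 15310x^5 - (288605/16)x^4 + 13760x^3 - (19615/3)x^2 + (381365/216)x - 1559507/7776
the matrix is upper triangular; its diagonal is (4, 10, 82, 406, 2674, 15310)
for a triangular matrix the eigenvalues are the diagonal entries, with algebraic multiplicity their repetition count

λ = 4 (multiplicity 1), λ = 10 (multiplicity 1), λ = 82 (multiplicity 1), λ = 406 (multiplicity 1), λ = 2674 (multiplicity 1), λ = 15310 (multiplicity 1)


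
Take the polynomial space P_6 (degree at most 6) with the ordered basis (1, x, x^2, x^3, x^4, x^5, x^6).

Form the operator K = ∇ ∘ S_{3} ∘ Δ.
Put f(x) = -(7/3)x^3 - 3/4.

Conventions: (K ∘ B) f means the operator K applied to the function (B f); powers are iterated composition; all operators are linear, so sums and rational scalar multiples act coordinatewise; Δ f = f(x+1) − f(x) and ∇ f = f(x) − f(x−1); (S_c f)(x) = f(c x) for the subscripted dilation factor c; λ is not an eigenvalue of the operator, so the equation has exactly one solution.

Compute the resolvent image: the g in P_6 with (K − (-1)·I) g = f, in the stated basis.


the image equals g(x) = -(7/3)x^3 + 126x - 171/4

write g with unknown coordinates in the stated basis and equate coefficients in (K − (-1)·I) g = f
solving from the highest basis element down gives g = -(7/3)x^3 + 126x - 171/4
check: K g = -126x + 42
so K g − (-1)·g = -(7/3)x^3 - 3/4 = f ✓


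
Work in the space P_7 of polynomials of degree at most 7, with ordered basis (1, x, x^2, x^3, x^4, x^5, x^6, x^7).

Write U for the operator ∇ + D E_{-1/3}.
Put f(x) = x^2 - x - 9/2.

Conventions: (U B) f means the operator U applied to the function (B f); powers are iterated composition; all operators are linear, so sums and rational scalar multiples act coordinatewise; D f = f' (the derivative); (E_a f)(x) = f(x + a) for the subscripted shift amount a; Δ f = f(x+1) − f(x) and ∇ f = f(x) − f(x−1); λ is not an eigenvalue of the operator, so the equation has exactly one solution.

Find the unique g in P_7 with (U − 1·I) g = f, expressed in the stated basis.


write g with unknown coordinates in the stated basis and equate coefficients in (U − 1·I) g = f
solving from the highest basis element down gives g = -x^2 - 3x + 1/6
check: U g = -4x - 13/3
so U g − 1·g = x^2 - x - 9/2 = f ✓

the result is g(x) = -x^2 - 3x + 1/6


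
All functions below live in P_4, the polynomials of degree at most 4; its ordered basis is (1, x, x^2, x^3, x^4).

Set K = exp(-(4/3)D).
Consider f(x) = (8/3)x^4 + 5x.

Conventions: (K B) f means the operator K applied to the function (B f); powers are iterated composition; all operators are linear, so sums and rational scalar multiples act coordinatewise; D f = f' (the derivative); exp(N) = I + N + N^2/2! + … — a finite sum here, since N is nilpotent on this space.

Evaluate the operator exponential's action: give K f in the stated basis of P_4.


order-1 term: -(128/9)x^3 - 20/3
order-2 term: (256/9)x^2
order-3 term: -(2048/81)x
order-4 term: 2048/243
the series for exp(-(4/3)D) f terminates at order 4
exp(-(4/3)D) f = (8/3)x^4 - (128/9)x^3 + (256/9)x^2 - (1643/81)x + 428/243

g(x) = (8/3)x^4 - (128/9)x^3 + (256/9)x^2 - (1643/81)x + 428/243


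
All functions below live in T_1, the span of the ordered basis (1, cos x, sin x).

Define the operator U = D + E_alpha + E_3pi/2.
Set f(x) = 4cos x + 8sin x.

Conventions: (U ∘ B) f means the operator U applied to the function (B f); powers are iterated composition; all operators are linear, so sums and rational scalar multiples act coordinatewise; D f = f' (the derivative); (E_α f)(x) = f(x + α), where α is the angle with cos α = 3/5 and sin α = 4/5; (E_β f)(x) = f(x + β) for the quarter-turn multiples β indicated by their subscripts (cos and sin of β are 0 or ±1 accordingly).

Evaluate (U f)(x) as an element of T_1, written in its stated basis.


D f = 8cos x - 4sin x
E_alpha f = (44/5)cos x + (8/5)sin x
E_3pi/2 f = -8cos x + 4sin x
(D + E_alpha + E_3pi/2) f = (44/5)cos x + (8/5)sin x

the image equals g(x) = (44/5)cos x + (8/5)sin x


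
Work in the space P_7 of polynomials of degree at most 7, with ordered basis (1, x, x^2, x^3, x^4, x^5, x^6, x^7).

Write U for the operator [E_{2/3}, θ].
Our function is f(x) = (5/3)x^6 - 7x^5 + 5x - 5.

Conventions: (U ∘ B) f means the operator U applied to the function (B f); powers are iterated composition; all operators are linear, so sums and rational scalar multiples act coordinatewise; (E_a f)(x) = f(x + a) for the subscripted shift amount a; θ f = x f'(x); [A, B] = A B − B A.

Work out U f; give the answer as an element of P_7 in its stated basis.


g(x) = (20/3)x^5 - (10/9)x^4 - (880/27)x^3 - (3440/81)x^2 - (5120/243)x - 290/729

θ f = 10x^6 - 35x^5 + 5x
E_{2/3} θ f = 10x^6 + 5x^5 - 50x^4 - (2600/27)x^3 - (2000/27)x^2 - (65/3)x - 290/729
E_{2/3} f = (5/3)x^6 - (1/3)x^5 - (110/9)x^4 - (1720/81)x^3 - (1280/81)x^2 - (145/243)x - 5341/2187
θ E_{2/3} f = 10x^6 - (5/3)x^5 - (440/9)x^4 - (1720/27)x^3 - (2560/81)x^2 - (145/243)x
[E_{2/3}, θ] f = (20/3)x^5 - (10/9)x^4 - (880/27)x^3 - (3440/81)x^2 - (5120/243)x - 290/729


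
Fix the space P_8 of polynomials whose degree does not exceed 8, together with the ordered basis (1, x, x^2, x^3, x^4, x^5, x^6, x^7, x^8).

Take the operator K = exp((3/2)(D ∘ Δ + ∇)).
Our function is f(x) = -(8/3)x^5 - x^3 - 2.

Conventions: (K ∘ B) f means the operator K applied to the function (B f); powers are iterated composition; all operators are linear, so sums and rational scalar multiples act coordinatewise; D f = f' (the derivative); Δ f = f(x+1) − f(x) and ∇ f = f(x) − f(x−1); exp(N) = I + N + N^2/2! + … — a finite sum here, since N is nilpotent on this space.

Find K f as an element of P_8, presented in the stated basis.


order-1 term: -20x^4 - 40x^3 - (329/2)x^2 - (129/2)x - 30
order-2 term: -60x^3 - 180x^2 - (2307/4)x - 1347/4
order-3 term: -90x^2 - 270x - 3987/8
order-4 term: -(135/2)x - 135
order-5 term: -81/4
the series for exp((3/2)(D ∘ Δ + ∇)) f terminates at order 5
exp((3/2)(D ∘ Δ + ∇)) f = -(8/3)x^5 - 20x^4 - 101x^3 - (869/2)x^2 - (3915/4)x - 8179/8

g(x) = -(8/3)x^5 - 20x^4 - 101x^3 - (869/2)x^2 - (3915/4)x - 8179/8


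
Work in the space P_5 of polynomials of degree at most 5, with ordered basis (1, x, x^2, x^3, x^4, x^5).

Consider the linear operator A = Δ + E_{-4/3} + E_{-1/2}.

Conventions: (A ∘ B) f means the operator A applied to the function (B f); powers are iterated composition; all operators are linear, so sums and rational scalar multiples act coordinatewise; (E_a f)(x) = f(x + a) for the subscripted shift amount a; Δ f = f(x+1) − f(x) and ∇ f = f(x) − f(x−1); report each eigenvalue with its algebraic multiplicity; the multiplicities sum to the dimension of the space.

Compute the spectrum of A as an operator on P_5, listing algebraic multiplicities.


λ = 2 (multiplicity 6)

image of 1: 2
image of x: 2x - 5/6
image of x^2: 2x^2 - (5/3)x + 109/36
image of x^3: 2x^3 - (5/2)x^2 + (109/12)x - 323/216
image of x^4: 2x^4 - (10/3)x^3 + (109/6)x^2 - (323/54)x + 5473/1296
image of x^5: 2x^5 - (25/6)x^4 + (545/18)x^3 - (1615/108)x^2 + (27365/1296)x - 25235/7776
the matrix is upper triangular; its diagonal is (2, 2, 2, 2, 2, 2)
for a triangular matrix the eigenvalues are the diagonal entries, with algebraic multiplicity their repetition count


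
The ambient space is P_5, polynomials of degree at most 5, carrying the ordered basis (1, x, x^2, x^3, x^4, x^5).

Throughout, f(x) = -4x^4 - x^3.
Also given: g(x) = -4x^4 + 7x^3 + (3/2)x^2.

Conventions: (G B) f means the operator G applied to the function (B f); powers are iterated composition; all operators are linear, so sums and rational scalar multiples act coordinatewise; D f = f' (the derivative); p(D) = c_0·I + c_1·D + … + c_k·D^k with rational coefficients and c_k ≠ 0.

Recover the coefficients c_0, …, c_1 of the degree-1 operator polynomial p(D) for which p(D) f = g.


D^0 f = -4x^4 - x^3
D^1 f = -16x^3 - 3x^2
matching coefficients of g against c_0 f + c_1 Df + … from the top degree down determines the c_i
solution: c_0 = 1, c_1 = -1/2

p(D) = I − (1/2)·D, i.e. c_0 = 1, c_1 = -1/2


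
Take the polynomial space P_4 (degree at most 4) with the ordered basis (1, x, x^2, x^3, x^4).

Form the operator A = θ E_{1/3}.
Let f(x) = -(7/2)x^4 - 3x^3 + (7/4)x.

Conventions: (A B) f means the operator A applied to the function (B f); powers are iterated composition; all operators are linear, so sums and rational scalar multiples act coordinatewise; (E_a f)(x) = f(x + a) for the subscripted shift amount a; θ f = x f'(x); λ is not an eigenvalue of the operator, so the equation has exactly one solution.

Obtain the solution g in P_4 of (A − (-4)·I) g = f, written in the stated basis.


the image equals g(x) = -(7/16)x^4 - (5/28)x^3 + (79/504)x^2 + (223/630)x

write g with unknown coordinates in the stated basis and equate coefficients in (A − (-4)·I) g = f
solving from the highest basis element down gives g = -(7/16)x^4 - (5/28)x^3 + (79/504)x^2 + (223/630)x
check: A g = -(7/4)x^4 - (16/7)x^3 - (79/126)x^2 + (421/1260)x
so A g − (-4)·g = -(7/2)x^4 - 3x^3 + (7/4)x = f ✓


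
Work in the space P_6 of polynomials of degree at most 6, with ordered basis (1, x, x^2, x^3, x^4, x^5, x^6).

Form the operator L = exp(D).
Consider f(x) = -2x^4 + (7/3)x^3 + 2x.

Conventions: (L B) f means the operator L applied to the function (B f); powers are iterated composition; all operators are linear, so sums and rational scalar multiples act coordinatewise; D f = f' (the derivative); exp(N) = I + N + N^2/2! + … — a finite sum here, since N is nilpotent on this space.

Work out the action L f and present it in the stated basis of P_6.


order-1 term: -8x^3 + 7x^2 + 2
order-2 term: -12x^2 + 7x
order-3 term: -8x + 7/3
order-4 term: -2
the series for exp(D) f terminates at order 4
exp(D) f = -2x^4 - (17/3)x^3 - 5x^2 + x + 7/3

g(x) = -2x^4 - (17/3)x^3 - 5x^2 + x + 7/3


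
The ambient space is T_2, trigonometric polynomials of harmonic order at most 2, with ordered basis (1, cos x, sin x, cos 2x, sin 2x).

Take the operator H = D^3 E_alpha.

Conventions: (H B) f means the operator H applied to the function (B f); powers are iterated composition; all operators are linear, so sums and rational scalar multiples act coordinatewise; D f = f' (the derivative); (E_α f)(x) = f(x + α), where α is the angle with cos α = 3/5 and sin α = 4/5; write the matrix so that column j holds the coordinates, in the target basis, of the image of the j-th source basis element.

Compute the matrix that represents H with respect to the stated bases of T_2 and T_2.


image of 1: 0
image of cos x: (4/5)cos x + (3/5)sin x
image of sin x: -(3/5)cos x + (4/5)sin x
image of cos 2x: (192/25)cos 2x - (56/25)sin 2x
image of sin 2x: (56/25)cos 2x + (192/25)sin 2x
each image's coordinates form column j of the matrix

the matrix is [[0, 0, 0, 0, 0]; [0, 4/5, -3/5, 0, 0]; [0, 3/5, 4/5, 0, 0]; [0, 0, 0, 192/25, 56/25]; [0, 0, 0, -56/25, 192/25]] (rows listed top to bottom)


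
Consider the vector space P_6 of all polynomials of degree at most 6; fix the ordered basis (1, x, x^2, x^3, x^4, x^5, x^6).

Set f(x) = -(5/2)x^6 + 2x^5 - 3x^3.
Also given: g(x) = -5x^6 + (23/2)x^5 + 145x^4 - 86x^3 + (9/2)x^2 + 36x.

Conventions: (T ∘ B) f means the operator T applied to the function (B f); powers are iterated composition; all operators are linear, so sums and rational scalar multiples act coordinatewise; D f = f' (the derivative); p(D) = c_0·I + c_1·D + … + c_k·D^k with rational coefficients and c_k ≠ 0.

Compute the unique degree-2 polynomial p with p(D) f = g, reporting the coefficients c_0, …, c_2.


D^0 f = -(5/2)x^6 + 2x^5 - 3x^3
D^1 f = -15x^5 + 10x^4 - 9x^2
D^2 f = -75x^4 + 40x^3 - 18x
matching coefficients of g against c_0 f + c_1 Df + … from the top degree down determines the c_i
solution: c_0 = 2, c_1 = -1/2, c_2 = -2

c_0 = 2, c_1 = -1/2, c_2 = -2


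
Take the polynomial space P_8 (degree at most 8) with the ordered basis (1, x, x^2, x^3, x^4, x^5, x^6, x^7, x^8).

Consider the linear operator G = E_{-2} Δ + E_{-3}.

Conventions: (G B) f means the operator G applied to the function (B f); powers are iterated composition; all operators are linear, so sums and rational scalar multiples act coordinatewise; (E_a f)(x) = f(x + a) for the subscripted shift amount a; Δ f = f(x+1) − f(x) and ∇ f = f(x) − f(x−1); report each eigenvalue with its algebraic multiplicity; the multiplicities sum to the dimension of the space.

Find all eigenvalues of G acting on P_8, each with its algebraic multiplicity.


λ = 1 (multiplicity 9)

image of 1: 1
image of x: x - 2
image of x^2: x^2 - 4x + 6
image of x^3: x^3 - 6x^2 + 18x - 20
image of x^4: x^4 - 8x^3 + 36x^2 - 80x + 66
image of x^5: x^5 - 10x^4 + 60x^3 - 200x^2 + 330x - 212
image of x^6: x^6 - 12x^5 + 90x^4 - 400x^3 + 990x^2 - 1272x + 666
image of x^7: x^7 - 14x^6 + 126x^5 - 700x^4 + 2310x^3 - 4452x^2 + 4662x - 2060
image of x^8: x^8 - 16x^7 + 168x^6 - 1120x^5 + 4620x^4 - 11872x^3 + 18648x^2 - 16480x + 6306
the matrix is upper triangular; its diagonal is (1, 1, 1, 1, 1, 1, 1, 1, 1)
for a triangular matrix the eigenvalues are the diagonal entries, with algebraic multiplicity their repetition count


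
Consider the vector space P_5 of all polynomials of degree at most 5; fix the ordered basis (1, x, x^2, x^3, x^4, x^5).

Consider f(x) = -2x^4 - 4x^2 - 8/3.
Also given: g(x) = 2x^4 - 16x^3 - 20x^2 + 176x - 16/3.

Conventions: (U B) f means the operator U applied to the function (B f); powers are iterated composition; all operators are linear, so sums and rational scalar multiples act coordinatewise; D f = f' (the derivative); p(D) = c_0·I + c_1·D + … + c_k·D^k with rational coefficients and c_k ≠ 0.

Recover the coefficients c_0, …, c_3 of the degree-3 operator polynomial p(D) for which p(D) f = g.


p(D) = -I + 2·D + D^2 − 4·D^3, i.e. c_0 = -1, c_1 = 2, c_2 = 1, c_3 = -4

D^0 f = -2x^4 - 4x^2 - 8/3
D^1 f = -8x^3 - 8x
D^2 f = -24x^2 - 8
D^3 f = -48x
matching coefficients of g against c_0 f + c_1 Df + … from the top degree down determines the c_i
solution: c_0 = -1, c_1 = 2, c_2 = 1, c_3 = -4


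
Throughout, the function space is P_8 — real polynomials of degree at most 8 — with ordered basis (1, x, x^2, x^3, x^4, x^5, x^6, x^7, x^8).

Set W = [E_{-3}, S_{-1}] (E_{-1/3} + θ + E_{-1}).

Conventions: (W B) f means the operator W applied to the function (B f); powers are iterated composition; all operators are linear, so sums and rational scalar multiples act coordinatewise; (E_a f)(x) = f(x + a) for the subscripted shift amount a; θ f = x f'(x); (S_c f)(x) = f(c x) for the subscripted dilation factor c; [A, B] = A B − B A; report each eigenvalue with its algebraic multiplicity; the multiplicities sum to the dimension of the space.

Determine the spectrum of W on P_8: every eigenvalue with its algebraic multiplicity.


image of 1: 0
image of x: 18
image of x^2: -48x - 16
image of x^3: 90x^2 + 48x + 290
image of x^4: -144x^3 - 96x^2 - 1376x - 2816/9
image of x^5: 210x^4 + 160x^3 + 3980x^2 + (14080/9)x + 108874/27
image of x^6: -288x^5 - 240x^4 - 9040x^3 - (14080/3)x^2 - (243992/9)x - 136192/27
image of x^7: 378x^6 + 336x^5 + 17710x^4 + (98560/9)x^3 + (945826/9)x^2 + (953344/27)x + 12796718/243
image of x^8: -480x^7 - 448x^6 - 31360x^5 - (197120/9)x^4 - (8301440/27)x^3 - (3813376/27)x^2 - (110876800/243)x - 56836096/729
the matrix is upper triangular; its diagonal is (0, 0, 0, 0, 0, 0, 0, 0, 0)
for a triangular matrix the eigenvalues are the diagonal entries, with algebraic multiplicity their repetition count

λ = 0 (multiplicity 9)


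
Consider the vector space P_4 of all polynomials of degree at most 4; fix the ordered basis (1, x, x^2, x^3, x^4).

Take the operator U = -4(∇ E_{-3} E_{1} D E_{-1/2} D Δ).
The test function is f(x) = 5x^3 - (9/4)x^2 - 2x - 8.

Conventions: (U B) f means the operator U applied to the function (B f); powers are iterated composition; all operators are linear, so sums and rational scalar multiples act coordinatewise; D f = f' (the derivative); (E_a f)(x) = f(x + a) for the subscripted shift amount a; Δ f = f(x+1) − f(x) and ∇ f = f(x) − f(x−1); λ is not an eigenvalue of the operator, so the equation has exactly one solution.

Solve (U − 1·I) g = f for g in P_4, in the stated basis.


the result is g(x) = -5x^3 + (9/4)x^2 + 2x + 8

write g with unknown coordinates in the stated basis and equate coefficients in (U − 1·I) g = f
solving from the highest basis element down gives g = -5x^3 + (9/4)x^2 + 2x + 8
check: U g = 0
so U g − 1·g = 5x^3 - (9/4)x^2 - 2x - 8 = f ✓


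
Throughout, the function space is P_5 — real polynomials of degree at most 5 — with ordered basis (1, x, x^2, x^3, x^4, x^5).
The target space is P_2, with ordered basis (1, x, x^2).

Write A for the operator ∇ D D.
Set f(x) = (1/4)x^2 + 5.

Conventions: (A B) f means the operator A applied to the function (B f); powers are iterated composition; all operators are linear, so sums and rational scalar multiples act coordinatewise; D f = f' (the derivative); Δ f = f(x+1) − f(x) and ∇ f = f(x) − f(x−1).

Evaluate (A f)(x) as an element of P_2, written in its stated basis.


D f = (1/2)x
D D f = 1/2
∇ D D f = 0

the result is g(x) = 0


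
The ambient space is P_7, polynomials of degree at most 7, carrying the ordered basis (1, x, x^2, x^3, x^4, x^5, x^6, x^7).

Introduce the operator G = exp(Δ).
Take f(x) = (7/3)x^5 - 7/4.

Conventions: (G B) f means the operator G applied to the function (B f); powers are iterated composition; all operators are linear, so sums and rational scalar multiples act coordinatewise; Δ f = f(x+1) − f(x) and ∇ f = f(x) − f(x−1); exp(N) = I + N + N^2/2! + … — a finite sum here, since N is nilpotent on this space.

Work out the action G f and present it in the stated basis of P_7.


the result is g(x) = (7/3)x^5 + (35/3)x^4 + (140/3)x^3 + (350/3)x^2 + 175x + 1435/12

order-1 term: (35/3)x^4 + (70/3)x^3 + (70/3)x^2 + (35/3)x + 7/3
order-2 term: (70/3)x^3 + 70x^2 + (245/3)x + 35
order-3 term: (70/3)x^2 + 70x + 175/3
order-4 term: (35/3)x + 70/3
order-5 term: 7/3
the series for exp(Δ) f terminates at order 5
exp(Δ) f = (7/3)x^5 + (35/3)x^4 + (140/3)x^3 + (350/3)x^2 + 175x + 1435/12


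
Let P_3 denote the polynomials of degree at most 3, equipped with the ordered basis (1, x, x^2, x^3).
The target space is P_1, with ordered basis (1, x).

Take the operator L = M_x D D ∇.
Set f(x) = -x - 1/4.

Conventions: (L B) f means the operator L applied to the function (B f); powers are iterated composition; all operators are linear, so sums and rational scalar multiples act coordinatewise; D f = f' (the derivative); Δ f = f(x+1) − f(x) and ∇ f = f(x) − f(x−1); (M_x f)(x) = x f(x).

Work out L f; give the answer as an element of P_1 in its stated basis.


the result is g(x) = 0

∇ f = -1
D ∇ f = 0
D D ∇ f = 0
M_x (D D ∇) f = 0


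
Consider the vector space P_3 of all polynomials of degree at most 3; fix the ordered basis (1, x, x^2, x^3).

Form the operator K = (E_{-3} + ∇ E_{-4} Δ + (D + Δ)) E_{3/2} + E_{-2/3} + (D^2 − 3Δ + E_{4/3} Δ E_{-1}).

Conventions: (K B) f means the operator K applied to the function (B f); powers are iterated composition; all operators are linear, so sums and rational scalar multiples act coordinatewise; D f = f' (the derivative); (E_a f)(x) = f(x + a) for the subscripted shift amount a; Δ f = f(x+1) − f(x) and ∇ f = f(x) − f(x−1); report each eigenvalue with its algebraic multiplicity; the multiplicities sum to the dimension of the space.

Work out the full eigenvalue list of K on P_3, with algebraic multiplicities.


λ = 2 (multiplicity 4)

image of 1: 2
image of x: 2x - 13/6
image of x^2: 2x^2 - (13/3)x + 445/36
image of x^3: 2x^3 - (13/2)x^2 + (445/12)x - 73/216
the matrix is upper triangular; its diagonal is (2, 2, 2, 2)
for a triangular matrix the eigenvalues are the diagonal entries, with algebraic multiplicity their repetition count


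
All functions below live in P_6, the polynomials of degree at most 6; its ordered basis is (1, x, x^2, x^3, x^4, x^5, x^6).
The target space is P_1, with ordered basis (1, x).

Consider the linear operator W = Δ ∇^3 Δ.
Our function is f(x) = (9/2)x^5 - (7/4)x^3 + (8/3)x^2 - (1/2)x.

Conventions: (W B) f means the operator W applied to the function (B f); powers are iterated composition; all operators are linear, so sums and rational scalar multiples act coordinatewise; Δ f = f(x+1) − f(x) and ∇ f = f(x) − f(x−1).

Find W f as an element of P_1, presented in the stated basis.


the image equals g(x) = 540

Δ f = (45/2)x^4 + 45x^3 + (159/4)x^2 + (271/12)x + 59/12
∇ Δ f = 90x^3 + (69/2)x + 16/3
∇ ∇ Δ f = 270x^2 - 270x + 249/2
∇ ∇ ∇ Δ f = 540x - 540
Δ ∇^3 Δ f = 540


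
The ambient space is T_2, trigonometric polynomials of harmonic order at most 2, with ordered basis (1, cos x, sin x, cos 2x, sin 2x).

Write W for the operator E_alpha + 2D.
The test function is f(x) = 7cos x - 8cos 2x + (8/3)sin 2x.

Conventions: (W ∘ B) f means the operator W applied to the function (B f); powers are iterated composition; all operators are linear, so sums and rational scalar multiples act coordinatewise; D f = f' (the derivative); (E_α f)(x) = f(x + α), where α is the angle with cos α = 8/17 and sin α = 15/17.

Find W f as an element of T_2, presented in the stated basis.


g(x) = (56/17)cos x - (343/17)sin x + (15032/867)cos 2x + (32216/867)sin 2x

E_alpha f = (56/17)cos x - (105/17)sin x + (1928/289)cos 2x + (4472/867)sin 2x
D f = -7sin x + (16/3)cos 2x + 16sin 2x
(2D) f = -14sin x + (32/3)cos 2x + 32sin 2x
(E_alpha + 2D) f = (56/17)cos x - (343/17)sin x + (15032/867)cos 2x + (32216/867)sin 2x


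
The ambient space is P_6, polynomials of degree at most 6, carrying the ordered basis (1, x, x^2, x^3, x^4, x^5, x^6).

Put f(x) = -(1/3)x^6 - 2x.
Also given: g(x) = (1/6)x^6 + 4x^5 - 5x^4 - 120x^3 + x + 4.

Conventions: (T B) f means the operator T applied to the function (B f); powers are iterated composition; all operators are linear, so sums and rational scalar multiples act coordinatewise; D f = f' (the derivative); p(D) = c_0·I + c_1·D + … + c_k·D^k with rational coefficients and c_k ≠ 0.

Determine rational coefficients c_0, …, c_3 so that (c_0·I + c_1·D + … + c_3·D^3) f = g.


D^0 f = -(1/3)x^6 - 2x
D^1 f = -2x^5 - 2
D^2 f = -10x^4
D^3 f = -40x^3
matching coefficients of g against c_0 f + c_1 Df + … from the top degree down determines the c_i
solution: c_0 = -1/2, c_1 = -2, c_2 = 1/2, c_3 = 3

c_0 = -1/2, c_1 = -2, c_2 = 1/2, c_3 = 3


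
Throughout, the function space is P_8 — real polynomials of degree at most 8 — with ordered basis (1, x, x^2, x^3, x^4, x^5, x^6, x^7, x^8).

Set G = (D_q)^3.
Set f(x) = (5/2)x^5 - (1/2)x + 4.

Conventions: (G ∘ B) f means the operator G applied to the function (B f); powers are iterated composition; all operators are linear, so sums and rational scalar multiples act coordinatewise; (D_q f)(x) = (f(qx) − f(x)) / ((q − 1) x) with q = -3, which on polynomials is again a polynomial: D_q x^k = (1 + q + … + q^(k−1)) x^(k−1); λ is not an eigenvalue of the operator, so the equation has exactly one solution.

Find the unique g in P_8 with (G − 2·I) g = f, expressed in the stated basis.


write g with unknown coordinates in the stated basis and equate coefficients in (G − 2·I) g = f
solving from the highest basis element down gives g = -(5/4)x^5 + (10675/2)x^2 + (1/4)x - 2
check: G g = 10675x^2
so G g − 2·g = (5/2)x^5 - (1/2)x + 4 = f ✓

the result is g(x) = -(5/4)x^5 + (10675/2)x^2 + (1/4)x - 2


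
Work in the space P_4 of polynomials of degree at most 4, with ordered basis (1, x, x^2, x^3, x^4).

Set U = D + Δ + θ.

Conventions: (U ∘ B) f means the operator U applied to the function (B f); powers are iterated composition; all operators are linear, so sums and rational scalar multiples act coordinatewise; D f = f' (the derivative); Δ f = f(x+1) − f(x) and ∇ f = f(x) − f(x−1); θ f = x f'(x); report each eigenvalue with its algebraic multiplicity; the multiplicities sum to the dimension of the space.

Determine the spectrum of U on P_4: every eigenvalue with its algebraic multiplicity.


image of 1: 0
image of x: x + 2
image of x^2: 2x^2 + 4x + 1
image of x^3: 3x^3 + 6x^2 + 3x + 1
image of x^4: 4x^4 + 8x^3 + 6x^2 + 4x + 1
the matrix is upper triangular; its diagonal is (0, 1, 2, 3, 4)
for a triangular matrix the eigenvalues are the diagonal entries, with algebraic multiplicity their repetition count

λ = 0 (multiplicity 1), λ = 1 (multiplicity 1), λ = 2 (multiplicity 1), λ = 3 (multiplicity 1), λ = 4 (multiplicity 1)


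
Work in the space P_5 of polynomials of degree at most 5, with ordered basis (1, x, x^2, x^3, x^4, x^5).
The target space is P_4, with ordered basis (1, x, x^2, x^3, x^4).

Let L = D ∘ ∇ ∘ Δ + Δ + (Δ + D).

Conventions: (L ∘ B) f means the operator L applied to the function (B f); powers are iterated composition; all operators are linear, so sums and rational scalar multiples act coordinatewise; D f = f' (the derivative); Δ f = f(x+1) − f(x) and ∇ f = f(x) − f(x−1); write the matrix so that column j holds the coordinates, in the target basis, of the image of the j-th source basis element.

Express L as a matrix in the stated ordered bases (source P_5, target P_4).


image of 1: 0
image of x: 3
image of x^2: 6x + 2
image of x^3: 9x^2 + 6x + 8
image of x^4: 12x^3 + 12x^2 + 32x + 2
image of x^5: 15x^4 + 20x^3 + 80x^2 + 10x + 12
each image's coordinates form column j of the matrix

the matrix is [[0, 3, 2, 8, 2, 12]; [0, 0, 6, 6, 32, 10]; [0, 0, 0, 9, 12, 80]; [0, 0, 0, 0, 12, 20]; [0, 0, 0, 0, 0, 15]] (rows listed top to bottom)


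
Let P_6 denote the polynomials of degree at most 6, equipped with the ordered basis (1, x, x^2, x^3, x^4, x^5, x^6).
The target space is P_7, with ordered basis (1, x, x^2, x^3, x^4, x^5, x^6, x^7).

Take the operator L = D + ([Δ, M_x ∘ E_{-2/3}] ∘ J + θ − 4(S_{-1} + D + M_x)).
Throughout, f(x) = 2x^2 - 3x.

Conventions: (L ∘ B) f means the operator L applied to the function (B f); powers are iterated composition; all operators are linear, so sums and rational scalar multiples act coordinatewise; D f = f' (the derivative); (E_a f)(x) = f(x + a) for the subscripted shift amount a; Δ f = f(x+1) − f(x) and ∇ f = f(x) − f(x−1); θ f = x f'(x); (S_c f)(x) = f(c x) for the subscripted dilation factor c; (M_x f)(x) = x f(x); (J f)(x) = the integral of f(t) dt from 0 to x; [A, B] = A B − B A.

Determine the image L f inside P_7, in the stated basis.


g(x) = -(22/3)x^3 + (43/6)x^2 - (250/9)x + 1435/162

D f = 4x - 3
J f = (2/3)x^3 - (3/2)x^2
E_{-2/3} J f = (2/3)x^3 - (17/6)x^2 + (26/9)x - 70/81
M_x E_{-2/3} J f = (2/3)x^4 - (17/6)x^3 + (26/9)x^2 - (70/81)x
Δ (M_x ∘ E_{-2/3}) J f = (8/3)x^3 - (9/2)x^2 - (1/18)x - 23/162
Δ J f = 2x^2 - x - 5/6
E_{-2/3} Δ J f = 2x^2 - (11/3)x + 13/18
M_x E_{-2/3} Δ J f = 2x^3 - (11/3)x^2 + (13/18)x
[Δ, M_x ∘ E_{-2/3}] J f = (2/3)x^3 - (5/6)x^2 - (7/9)x - 23/162
θ f = 4x^2 - 3x
S_{-1} f = 2x^2 + 3x
D f = 4x - 3
M_x f = 2x^3 - 3x^2
(S_{-1} + D + M_x) f = 2x^3 - x^2 + 7x - 3
(-4(S_{-1} + D + M_x)) f = -8x^3 + 4x^2 - 28x + 12
([Δ, M_x ∘ E_{-2/3}] ∘ J + θ − 4(S_{-1} + D + M_x)) f = -(22/3)x^3 + (43/6)x^2 - (286/9)x + 1921/162
(D + ([Δ, M_x ∘ E_{-2/3}] ∘ J + θ − 4(S_{-1} + D + M_x))) f = -(22/3)x^3 + (43/6)x^2 - (250/9)x + 1435/162


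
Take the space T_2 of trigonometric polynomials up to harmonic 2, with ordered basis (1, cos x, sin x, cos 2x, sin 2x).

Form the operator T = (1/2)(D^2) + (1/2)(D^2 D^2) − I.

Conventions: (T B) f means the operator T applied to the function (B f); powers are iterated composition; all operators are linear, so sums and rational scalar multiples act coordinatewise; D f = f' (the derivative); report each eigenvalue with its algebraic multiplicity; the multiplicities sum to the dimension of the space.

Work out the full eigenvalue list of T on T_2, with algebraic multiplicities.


image of 1: -1
image of cos x: -cos x
image of sin x: -sin x
image of cos 2x: 5cos 2x
image of sin 2x: 5sin 2x
the matrix is diagonal; its diagonal is (-1, -1, -1, 5, 5)
for a triangular matrix the eigenvalues are the diagonal entries, with algebraic multiplicity their repetition count

λ = -1 (multiplicity 3), λ = 5 (multiplicity 2)


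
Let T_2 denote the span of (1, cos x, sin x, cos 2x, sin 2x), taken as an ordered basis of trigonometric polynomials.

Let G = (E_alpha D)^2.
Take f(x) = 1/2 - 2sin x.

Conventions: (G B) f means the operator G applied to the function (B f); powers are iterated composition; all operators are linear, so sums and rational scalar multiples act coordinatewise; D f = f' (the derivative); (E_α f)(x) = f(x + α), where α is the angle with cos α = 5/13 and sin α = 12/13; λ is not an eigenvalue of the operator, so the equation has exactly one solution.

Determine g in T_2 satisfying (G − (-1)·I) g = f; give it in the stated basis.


the image equals g(x) = 1/2 - (5/12)cos x - sin x

write g with unknown coordinates in the stated basis and equate coefficients in (G − (-1)·I) g = f
solving from the highest basis element down gives g = 1/2 - (5/12)cos x - sin x
check: G g = (5/12)cos x - sin x
so G g − (-1)·g = 1/2 - 2sin x = f ✓


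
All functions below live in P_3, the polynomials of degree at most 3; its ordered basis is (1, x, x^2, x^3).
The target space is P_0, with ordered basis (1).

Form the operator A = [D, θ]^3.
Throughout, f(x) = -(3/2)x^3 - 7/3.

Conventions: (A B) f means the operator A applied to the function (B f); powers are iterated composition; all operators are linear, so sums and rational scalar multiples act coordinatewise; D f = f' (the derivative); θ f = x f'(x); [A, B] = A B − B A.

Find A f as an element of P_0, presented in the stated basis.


the result is g(x) = -9

θ f = -(9/2)x^3
D θ f = -(27/2)x^2
D f = -(9/2)x^2
θ D f = -9x^2
[D, θ] f = -(9/2)x^2
θ [D, θ] f = -9x^2
D θ [D, θ] f = -18x
D [D, θ] f = -9x
θ D [D, θ] f = -9x
[D, θ] [D, θ] f = -9x
θ [D, θ] [D, θ] f = -9x
D θ [D, θ] [D, θ] f = -9
D [D, θ] [D, θ] f = -9
θ D [D, θ] [D, θ] f = 0
[D, θ] [D, θ] [D, θ] f = -9


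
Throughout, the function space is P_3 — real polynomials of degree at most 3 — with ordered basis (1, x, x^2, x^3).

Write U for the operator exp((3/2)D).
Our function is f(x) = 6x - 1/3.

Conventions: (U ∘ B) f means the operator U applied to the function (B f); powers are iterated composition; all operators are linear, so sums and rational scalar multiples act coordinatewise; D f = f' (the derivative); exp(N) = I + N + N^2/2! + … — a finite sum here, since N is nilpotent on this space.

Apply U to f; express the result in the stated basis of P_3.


the image equals g(x) = 6x + 26/3

order-1 term: 9
the series for exp((3/2)D) f terminates at order 1
exp((3/2)D) f = 6x + 26/3


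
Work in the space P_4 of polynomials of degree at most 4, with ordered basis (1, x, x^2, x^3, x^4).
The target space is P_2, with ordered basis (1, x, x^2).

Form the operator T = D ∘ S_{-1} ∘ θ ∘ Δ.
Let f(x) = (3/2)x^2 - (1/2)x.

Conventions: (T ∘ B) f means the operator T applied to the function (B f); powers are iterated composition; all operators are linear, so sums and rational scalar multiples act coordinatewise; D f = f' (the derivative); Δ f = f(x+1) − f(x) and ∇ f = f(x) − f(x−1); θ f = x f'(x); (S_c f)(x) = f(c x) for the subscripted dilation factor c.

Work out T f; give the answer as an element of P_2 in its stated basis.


the result is g(x) = -3

Δ f = 3x + 1
θ Δ f = 3x
S_{-1} θ Δ f = -3x
D S_{-1} θ Δ f = -3


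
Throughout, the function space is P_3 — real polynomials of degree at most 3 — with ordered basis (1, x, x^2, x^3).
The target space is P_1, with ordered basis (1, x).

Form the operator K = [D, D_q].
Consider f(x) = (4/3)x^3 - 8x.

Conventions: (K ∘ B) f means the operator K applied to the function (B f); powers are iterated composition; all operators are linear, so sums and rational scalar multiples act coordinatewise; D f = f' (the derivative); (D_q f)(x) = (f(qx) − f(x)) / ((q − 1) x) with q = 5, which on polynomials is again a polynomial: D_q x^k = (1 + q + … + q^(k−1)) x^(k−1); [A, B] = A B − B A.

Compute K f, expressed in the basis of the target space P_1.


g(x) = (176/3)x

D_q f = (124/3)x^2 - 8
D D_q f = (248/3)x
D f = 4x^2 - 8
D_q D f = 24x
[D, D_q] f = (176/3)x


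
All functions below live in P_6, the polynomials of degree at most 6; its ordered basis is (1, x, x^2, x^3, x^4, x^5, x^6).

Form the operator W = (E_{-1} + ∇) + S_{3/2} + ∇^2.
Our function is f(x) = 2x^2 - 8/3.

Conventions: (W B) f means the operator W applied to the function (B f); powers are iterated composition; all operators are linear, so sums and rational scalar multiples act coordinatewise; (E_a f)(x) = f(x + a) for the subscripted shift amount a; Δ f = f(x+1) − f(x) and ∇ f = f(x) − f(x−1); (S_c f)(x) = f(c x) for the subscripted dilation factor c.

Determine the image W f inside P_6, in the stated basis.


E_{-1} f = 2x^2 - 4x - 2/3
∇ f = 4x - 2
(E_{-1} + ∇) f = 2x^2 - 8/3
S_{3/2} f = (9/2)x^2 - 8/3
∇ f = 4x - 2
∇ ∇ f = 4
((E_{-1} + ∇) + S_{3/2} + ∇^2) f = (13/2)x^2 - 4/3

the image equals g(x) = (13/2)x^2 - 4/3


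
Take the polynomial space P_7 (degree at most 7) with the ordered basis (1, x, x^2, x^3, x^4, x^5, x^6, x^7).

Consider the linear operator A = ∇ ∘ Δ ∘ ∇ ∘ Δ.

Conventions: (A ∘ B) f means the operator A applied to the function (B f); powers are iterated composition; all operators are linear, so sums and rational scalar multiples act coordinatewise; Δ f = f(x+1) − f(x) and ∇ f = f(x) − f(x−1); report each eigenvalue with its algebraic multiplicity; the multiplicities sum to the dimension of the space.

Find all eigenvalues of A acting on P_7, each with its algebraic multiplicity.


λ = 0 (multiplicity 8)

image of 1: 0
image of x: 0
image of x^2: 0
image of x^3: 0
image of x^4: 24
image of x^5: 120x
image of x^6: 360x^2 + 120
image of x^7: 840x^3 + 840x
the matrix is upper triangular; its diagonal is (0, 0, 0, 0, 0, 0, 0, 0)
for a triangular matrix the eigenvalues are the diagonal entries, with algebraic multiplicity their repetition count
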